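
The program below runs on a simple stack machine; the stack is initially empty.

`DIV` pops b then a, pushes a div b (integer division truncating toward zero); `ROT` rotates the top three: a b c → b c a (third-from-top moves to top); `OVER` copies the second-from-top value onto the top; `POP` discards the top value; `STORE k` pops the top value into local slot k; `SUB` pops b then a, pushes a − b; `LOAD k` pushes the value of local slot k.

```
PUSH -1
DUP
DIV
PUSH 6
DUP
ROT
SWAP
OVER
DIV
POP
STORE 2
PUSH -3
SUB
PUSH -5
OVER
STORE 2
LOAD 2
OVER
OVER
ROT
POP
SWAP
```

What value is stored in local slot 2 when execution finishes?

PUSH -1 : [-1]
DUP     : [-1, -1]
DIV     : [1]
PUSH 6  : [1, 6]
DUP     : [1, 6, 6]
ROT     : [6, 6, 1]
SWAP    : [6, 1, 6]
OVER    : [6, 1, 6, 1]
DIV     : [6, 1, 6]
POP     : [6, 1]
STORE 2 : [6]
PUSH -3 : [6, -3]
SUB     : [9]
PUSH -5 : [9, -5]
OVER    : [9, -5, 9]
STORE 2 : [9, -5]
LOAD 2  : [9, -5, 9]
OVER    : [9, -5, 9, -5]
OVER    : [9, -5, 9, -5, 9]
ROT     : [9, -5, -5, 9, 9]
POP     : [9, -5, -5, 9]
SWAP    : [9, -5, 9, -5]

9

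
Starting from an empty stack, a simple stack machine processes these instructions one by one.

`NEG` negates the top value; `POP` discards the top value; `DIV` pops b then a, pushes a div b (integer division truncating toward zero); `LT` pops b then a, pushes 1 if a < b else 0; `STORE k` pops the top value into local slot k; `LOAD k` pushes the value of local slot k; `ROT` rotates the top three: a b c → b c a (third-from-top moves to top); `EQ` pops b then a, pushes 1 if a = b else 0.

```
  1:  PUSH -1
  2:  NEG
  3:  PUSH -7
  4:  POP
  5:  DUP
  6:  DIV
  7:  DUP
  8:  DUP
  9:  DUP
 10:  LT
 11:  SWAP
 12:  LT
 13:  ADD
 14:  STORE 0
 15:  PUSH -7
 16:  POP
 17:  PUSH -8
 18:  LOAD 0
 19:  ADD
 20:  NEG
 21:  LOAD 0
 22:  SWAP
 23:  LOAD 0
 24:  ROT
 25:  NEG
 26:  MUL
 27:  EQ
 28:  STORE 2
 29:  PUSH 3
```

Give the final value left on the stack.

PUSH -1 -> [-1]
NEG     -> [1]
PUSH -7 -> [1, -7]
POP     -> [1]
DUP     -> [1, 1]
DIV     -> [1]
DUP     -> [1, 1]
DUP     -> [1, 1, 1]
DUP     -> [1, 1, 1, 1]
LT      -> [1, 1, 0]
SWAP    -> [1, 0, 1]
LT      -> [1, 1]
ADD     -> [2]
STORE 0 -> []
PUSH -7 -> [-7]
POP     -> []
PUSH -8 -> [-8]
LOAD 0  -> [-8, 2]
ADD     -> [-6]
NEG     -> [6]
LOAD 0  -> [6, 2]
SWAP    -> [2, 6]
LOAD 0  -> [2, 6, 2]
ROT     -> [6, 2, 2]
NEG     -> [6, 2, -2]
MUL     -> [6, -4]
EQ      -> [0]
STORE 2 -> []
PUSH 3  -> [3]

3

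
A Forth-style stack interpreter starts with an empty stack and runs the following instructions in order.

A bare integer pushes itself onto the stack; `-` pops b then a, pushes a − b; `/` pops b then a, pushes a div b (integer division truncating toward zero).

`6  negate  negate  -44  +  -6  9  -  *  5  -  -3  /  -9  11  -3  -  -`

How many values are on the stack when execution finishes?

2

6       6
negate  -6
negate  6
-44     6 -44
+       -38
-6      -38 -6
9       -38 -6 9
-       -38 -15
*       570
5       570 5
-       565
-3      565 -3
/       -188
-9      -188 -9
11      -188 -9 11
-3      -188 -9 11 -3
-       -188 -9 14
-       -188 -23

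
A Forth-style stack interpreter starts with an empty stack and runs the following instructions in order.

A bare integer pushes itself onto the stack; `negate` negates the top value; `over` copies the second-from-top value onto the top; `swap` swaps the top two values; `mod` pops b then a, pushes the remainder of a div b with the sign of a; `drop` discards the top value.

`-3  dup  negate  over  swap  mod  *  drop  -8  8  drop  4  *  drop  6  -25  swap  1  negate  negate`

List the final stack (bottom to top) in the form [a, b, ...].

-3      [-3]
dup     [-3, -3]
negate  [-3, 3]
over    [-3, 3, -3]
swap    [-3, -3, 3]
mod     [-3, 0]
*       [0]
drop    []
-8      [-8]
8       [-8, 8]
drop    [-8]
4       [-8, 4]
*       [-32]
drop    []
6       [6]
-25     [6, -25]
swap    [-25, 6]
1       [-25, 6, 1]
negate  [-25, 6, -1]
negate  [-25, 6, 1]

[-25, 6, 1]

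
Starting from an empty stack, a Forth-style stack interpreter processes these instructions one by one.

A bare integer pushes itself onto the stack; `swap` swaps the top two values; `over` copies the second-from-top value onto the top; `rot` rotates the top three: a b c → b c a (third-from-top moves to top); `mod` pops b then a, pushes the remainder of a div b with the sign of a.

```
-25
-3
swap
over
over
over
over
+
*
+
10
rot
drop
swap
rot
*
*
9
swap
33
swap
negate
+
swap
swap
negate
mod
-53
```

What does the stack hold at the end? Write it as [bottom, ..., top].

[9, -53]

-25    -> [-25]
-3     -> [-25, -3]
swap   -> [-3, -25]
over   -> [-3, -25, -3]
over   -> [-3, -25, -3, -25]
over   -> [-3, -25, -3, -25, -3]
over   -> [-3, -25, -3, -25, -3, -25]
+      -> [-3, -25, -3, -25, -28]
*      -> [-3, -25, -3, 700]
+      -> [-3, -25, 697]
10     -> [-3, -25, 697, 10]
rot    -> [-3, 697, 10, -25]
drop   -> [-3, 697, 10]
swap   -> [-3, 10, 697]
rot    -> [10, 697, -3]
*      -> [10, -2091]
*      -> [-20910]
9      -> [-20910, 9]
swap   -> [9, -20910]
33     -> [9, -20910, 33]
swap   -> [9, 33, -20910]
negate -> [9, 33, 20910]
+      -> [9, 20943]
swap   -> [20943, 9]
swap   -> [9, 20943]
negate -> [9, -20943]
mod    -> [9]
-53    -> [9, -53]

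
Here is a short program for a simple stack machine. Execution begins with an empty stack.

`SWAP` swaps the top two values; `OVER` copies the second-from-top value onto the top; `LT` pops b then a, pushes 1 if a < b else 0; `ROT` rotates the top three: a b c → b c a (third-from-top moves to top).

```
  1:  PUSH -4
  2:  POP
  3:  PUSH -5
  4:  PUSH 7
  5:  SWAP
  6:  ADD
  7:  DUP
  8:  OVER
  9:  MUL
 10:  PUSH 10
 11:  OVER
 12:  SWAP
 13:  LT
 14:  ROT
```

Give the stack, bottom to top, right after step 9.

PUSH -4 → -4
POP     → (empty)
PUSH -5 → -5
PUSH 7  → -5 7
SWAP    → 7 -5
ADD     → 2
DUP     → 2 2
OVER    → 2 2 2
MUL     → 2 4

[2, 4]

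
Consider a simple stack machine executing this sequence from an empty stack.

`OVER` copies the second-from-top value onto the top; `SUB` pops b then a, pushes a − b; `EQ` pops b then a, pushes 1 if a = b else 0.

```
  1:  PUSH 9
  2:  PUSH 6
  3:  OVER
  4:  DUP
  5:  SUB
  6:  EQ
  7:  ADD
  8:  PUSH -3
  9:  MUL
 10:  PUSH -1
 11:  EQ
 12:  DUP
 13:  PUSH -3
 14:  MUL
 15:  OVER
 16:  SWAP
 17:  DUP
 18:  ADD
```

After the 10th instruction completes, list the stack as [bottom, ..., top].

PUSH 9  : 9
PUSH 6  : 9 6
OVER    : 9 6 9
DUP     : 9 6 9 9
SUB     : 9 6 0
EQ      : 9 0
ADD     : 9
PUSH -3 : 9 -3
MUL     : -27
PUSH -1 : -27 -1

[-27, -1]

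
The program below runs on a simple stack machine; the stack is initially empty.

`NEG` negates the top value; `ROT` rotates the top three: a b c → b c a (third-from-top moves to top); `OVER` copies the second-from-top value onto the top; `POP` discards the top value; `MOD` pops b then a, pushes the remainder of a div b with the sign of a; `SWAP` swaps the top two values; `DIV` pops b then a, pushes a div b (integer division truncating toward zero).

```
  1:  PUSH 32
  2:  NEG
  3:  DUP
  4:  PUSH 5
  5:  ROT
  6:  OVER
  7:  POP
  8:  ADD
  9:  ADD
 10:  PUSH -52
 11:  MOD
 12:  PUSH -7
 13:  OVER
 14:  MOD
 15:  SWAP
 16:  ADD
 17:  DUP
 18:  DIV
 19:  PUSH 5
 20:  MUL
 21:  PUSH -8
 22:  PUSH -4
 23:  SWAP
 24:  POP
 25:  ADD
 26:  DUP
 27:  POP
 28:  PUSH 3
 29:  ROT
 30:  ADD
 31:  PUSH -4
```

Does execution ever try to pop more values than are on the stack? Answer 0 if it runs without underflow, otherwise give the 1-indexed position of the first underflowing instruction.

PUSH 32  : [32]
NEG      : [-32]
DUP      : [-32, -32]
PUSH 5   : [-32, -32, 5]
ROT      : [-32, 5, -32]
OVER     : [-32, 5, -32, 5]
POP      : [-32, 5, -32]
ADD      : [-32, -27]
ADD      : [-59]
PUSH -52 : [-59, -52]
MOD      : [-7]
PUSH -7  : [-7, -7]
OVER     : [-7, -7, -7]
MOD      : [-7, 0]
SWAP     : [0, -7]
ADD      : [-7]
DUP      : [-7, -7]
DIV      : [1]
PUSH 5   : [1, 5]
MUL      : [5]
PUSH -8  : [5, -8]
PUSH -4  : [5, -8, -4]
SWAP     : [5, -4, -8]
POP      : [5, -4]
ADD      : [1]
DUP      : [1, 1]
POP      : [1]
PUSH 3   : [1, 3]
ROT  — needs 3 operands, stack has 2 → underflow

29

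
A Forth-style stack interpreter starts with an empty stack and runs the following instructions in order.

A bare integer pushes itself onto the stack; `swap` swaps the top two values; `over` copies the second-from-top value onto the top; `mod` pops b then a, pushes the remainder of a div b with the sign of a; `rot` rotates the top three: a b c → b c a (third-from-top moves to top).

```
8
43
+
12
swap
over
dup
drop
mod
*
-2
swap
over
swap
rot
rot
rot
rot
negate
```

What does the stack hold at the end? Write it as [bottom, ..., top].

[-2, 36, 2]

8       8
43      8 43
+       51
12      51 12
swap    12 51
over    12 51 12
dup     12 51 12 12
drop    12 51 12
mod     12 3
*       36
-2      36 -2
swap    -2 36
over    -2 36 -2
swap    -2 -2 36
rot     -2 36 -2
rot     36 -2 -2
rot     -2 -2 36
rot     -2 36 -2
negate  -2 36 2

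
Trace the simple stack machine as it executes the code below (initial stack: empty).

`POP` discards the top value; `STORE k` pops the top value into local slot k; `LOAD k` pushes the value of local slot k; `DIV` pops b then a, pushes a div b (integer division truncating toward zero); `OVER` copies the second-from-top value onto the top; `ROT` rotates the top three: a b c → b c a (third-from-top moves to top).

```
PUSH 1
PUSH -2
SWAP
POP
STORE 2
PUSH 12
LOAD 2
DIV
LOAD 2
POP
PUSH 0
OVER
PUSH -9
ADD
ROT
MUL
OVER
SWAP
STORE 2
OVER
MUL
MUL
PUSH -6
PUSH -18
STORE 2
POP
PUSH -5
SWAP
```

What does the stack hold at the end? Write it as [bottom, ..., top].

[-5, 0]

PUSH 1   : 1
PUSH -2  : 1 -2
SWAP     : -2 1
POP      : -2
STORE 2  : (empty)
PUSH 12  : 12
LOAD 2   : 12 -2
DIV      : -6
LOAD 2   : -6 -2
POP      : -6
PUSH 0   : -6 0
OVER     : -6 0 -6
PUSH -9  : -6 0 -6 -9
ADD      : -6 0 -15
ROT      : 0 -15 -6
MUL      : 0 90
OVER     : 0 90 0
SWAP     : 0 0 90
STORE 2  : 0 0
OVER     : 0 0 0
MUL      : 0 0
MUL      : 0
PUSH -6  : 0 -6
PUSH -18 : 0 -6 -18
STORE 2  : 0 -6
POP      : 0
PUSH -5  : 0 -5
SWAP     : -5 0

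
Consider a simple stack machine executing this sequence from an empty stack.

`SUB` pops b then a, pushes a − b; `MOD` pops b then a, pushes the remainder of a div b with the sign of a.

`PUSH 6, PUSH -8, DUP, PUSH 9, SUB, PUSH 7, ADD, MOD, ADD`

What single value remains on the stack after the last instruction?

PUSH 6  : 6
PUSH -8 : 6 -8
DUP     : 6 -8 -8
PUSH 9  : 6 -8 -8 9
SUB     : 6 -8 -17
PUSH 7  : 6 -8 -17 7
ADD     : 6 -8 -10
MOD     : 6 -8
ADD     : -2

-2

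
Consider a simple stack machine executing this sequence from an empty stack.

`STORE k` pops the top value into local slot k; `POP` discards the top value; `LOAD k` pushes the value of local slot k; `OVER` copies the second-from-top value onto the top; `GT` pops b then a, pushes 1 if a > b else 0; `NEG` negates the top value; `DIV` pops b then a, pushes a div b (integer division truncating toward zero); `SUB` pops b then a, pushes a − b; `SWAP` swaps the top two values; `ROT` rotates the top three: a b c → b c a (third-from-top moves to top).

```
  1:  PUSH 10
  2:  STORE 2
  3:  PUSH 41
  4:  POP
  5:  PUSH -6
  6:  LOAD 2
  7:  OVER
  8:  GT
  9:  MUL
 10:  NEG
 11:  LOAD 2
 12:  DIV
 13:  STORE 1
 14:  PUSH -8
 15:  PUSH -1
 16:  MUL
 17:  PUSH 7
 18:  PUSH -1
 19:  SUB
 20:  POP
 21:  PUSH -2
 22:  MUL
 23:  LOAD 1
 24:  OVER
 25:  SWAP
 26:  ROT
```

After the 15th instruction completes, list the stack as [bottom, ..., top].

[-8, -1]

PUSH 10 : 10
STORE 2 : (empty)
PUSH 41 : 41
POP     : (empty)
PUSH -6 : -6
LOAD 2  : -6 10
OVER    : -6 10 -6
GT      : -6 1
MUL     : -6
NEG     : 6
LOAD 2  : 6 10
DIV     : 0
STORE 1 : (empty)
PUSH -8 : -8
PUSH -1 : -8 -1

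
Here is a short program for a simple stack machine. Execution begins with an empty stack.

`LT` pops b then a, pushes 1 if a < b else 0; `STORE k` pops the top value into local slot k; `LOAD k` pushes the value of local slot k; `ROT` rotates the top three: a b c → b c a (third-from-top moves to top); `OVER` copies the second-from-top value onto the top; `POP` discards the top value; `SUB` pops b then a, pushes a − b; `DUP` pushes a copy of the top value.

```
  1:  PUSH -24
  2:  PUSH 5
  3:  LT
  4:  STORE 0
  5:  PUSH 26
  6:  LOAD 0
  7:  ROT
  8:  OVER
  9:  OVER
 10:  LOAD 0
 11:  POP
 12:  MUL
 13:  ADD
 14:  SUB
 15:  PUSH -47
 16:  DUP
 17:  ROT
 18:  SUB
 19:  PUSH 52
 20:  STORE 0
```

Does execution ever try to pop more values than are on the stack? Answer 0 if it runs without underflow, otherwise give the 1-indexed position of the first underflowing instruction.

PUSH -24 -> [-24]
PUSH 5   -> [-24, 5]
LT       -> [1]
STORE 0  -> []
PUSH 26  -> [26]
LOAD 0   -> [26, 1]
ROT  — needs 3 operands, stack has 2 → underflow

7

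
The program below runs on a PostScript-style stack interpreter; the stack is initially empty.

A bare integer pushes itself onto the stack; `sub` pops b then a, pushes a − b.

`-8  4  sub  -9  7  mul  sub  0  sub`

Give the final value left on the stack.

-8  -> [-8]
4   -> [-8, 4]
sub -> [-12]
-9  -> [-12, -9]
7   -> [-12, -9, 7]
mul -> [-12, -63]
sub -> [51]
0   -> [51, 0]
sub -> [51]

51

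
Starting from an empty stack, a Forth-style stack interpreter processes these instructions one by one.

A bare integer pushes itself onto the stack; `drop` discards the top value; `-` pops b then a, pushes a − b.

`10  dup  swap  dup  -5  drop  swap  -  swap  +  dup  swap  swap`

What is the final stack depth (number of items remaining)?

10   → [10]
dup  → [10, 10]
swap → [10, 10]
dup  → [10, 10, 10]
-5   → [10, 10, 10, -5]
drop → [10, 10, 10]
swap → [10, 10, 10]
-    → [10, 0]
swap → [0, 10]
+    → [10]
dup  → [10, 10]
swap → [10, 10]
swap → [10, 10]

2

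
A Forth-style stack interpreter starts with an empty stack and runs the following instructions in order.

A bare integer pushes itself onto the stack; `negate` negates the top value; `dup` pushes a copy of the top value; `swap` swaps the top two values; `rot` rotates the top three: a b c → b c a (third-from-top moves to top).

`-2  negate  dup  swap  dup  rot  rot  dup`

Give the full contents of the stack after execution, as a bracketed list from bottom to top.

-2     → [-2]
negate → [2]
dup    → [2, 2]
swap   → [2, 2]
dup    → [2, 2, 2]
rot    → [2, 2, 2]
rot    → [2, 2, 2]
dup    → [2, 2, 2, 2]

[2, 2, 2, 2]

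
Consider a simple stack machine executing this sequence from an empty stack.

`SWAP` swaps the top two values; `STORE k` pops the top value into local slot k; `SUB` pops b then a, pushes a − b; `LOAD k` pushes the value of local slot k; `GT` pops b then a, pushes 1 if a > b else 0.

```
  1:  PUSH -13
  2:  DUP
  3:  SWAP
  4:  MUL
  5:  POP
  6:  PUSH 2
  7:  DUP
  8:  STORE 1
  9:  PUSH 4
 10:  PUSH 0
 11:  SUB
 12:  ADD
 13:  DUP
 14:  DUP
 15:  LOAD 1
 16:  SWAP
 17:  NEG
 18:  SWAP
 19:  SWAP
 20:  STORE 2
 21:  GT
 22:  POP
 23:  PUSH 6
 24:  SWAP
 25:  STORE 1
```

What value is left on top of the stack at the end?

PUSH -13  -13
DUP       -13 -13
SWAP      -13 -13
MUL       169
POP       (empty)
PUSH 2    2
DUP       2 2
STORE 1   2
PUSH 4    2 4
PUSH 0    2 4 0
SUB       2 4
ADD       6
DUP       6 6
DUP       6 6 6
LOAD 1    6 6 6 2
SWAP      6 6 2 6
NEG       6 6 2 -6
SWAP      6 6 -6 2
SWAP      6 6 2 -6
STORE 2   6 6 2
GT        6 1
POP       6
PUSH 6    6 6
SWAP      6 6
STORE 1   6

6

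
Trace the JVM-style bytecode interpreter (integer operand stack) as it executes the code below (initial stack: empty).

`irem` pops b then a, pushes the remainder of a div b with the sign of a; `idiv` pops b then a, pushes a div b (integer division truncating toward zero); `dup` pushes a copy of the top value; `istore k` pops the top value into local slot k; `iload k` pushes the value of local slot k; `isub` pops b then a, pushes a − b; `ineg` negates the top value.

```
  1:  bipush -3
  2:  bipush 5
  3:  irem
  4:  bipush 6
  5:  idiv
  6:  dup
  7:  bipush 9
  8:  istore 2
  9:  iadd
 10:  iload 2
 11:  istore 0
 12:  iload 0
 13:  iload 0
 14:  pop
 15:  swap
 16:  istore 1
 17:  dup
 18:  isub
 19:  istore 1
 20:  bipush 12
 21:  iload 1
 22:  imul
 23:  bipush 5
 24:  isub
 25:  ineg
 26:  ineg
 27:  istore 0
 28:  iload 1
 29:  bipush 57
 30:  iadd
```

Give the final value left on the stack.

57

bipush -3 : [-3]
bipush 5  : [-3, 5]
irem      : [-3]
bipush 6  : [-3, 6]
idiv      : [0]
dup       : [0, 0]
bipush 9  : [0, 0, 9]
istore 2  : [0, 0]
iadd      : [0]
iload 2   : [0, 9]
istore 0  : [0]
iload 0   : [0, 9]
iload 0   : [0, 9, 9]
pop       : [0, 9]
swap      : [9, 0]
istore 1  : [9]
dup       : [9, 9]
isub      : [0]
istore 1  : []
bipush 12 : [12]
iload 1   : [12, 0]
imul      : [0]
bipush 5  : [0, 5]
isub      : [-5]
ineg      : [5]
ineg      : [-5]
istore 0  : []
iload 1   : [0]
bipush 57 : [0, 57]
iadd      : [57]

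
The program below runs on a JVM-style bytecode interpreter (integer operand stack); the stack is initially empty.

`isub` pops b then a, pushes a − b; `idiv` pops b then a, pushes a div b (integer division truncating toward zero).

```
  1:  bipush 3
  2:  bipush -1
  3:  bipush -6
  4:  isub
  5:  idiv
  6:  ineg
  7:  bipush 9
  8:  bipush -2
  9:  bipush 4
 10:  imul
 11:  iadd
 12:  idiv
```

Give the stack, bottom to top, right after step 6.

bipush 3   3
bipush -1  3 -1
bipush -6  3 -1 -6
isub       3 5
idiv       0
ineg       0

[0]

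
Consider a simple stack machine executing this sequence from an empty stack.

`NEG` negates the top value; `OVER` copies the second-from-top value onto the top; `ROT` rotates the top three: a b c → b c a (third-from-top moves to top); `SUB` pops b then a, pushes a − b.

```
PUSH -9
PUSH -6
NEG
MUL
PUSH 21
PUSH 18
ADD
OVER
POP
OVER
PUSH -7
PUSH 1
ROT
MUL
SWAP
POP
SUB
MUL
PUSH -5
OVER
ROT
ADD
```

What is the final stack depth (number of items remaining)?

2

PUSH -9 : -9
PUSH -6 : -9 -6
NEG     : -9 6
MUL     : -54
PUSH 21 : -54 21
PUSH 18 : -54 21 18
ADD     : -54 39
OVER    : -54 39 -54
POP     : -54 39
OVER    : -54 39 -54
PUSH -7 : -54 39 -54 -7
PUSH 1  : -54 39 -54 -7 1
ROT     : -54 39 -7 1 -54
MUL     : -54 39 -7 -54
SWAP    : -54 39 -54 -7
POP     : -54 39 -54
SUB     : -54 93
MUL     : -5022
PUSH -5 : -5022 -5
OVER    : -5022 -5 -5022
ROT     : -5 -5022 -5022
ADD     : -5 -10044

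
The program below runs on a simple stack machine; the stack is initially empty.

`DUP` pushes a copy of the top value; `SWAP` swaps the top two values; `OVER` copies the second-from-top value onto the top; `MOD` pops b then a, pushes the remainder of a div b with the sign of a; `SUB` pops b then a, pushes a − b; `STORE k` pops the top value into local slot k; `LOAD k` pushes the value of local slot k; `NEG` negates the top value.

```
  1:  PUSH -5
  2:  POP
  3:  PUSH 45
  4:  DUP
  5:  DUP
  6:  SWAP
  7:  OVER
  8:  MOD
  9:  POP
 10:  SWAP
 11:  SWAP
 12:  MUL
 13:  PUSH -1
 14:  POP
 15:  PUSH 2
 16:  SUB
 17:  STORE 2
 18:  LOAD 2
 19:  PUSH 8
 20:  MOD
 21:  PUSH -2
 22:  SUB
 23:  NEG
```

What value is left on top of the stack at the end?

-9

PUSH -5 : -5
POP     : (empty)
PUSH 45 : 45
DUP     : 45 45
DUP     : 45 45 45
SWAP    : 45 45 45
OVER    : 45 45 45 45
MOD     : 45 45 0
POP     : 45 45
SWAP    : 45 45
SWAP    : 45 45
MUL     : 2025
PUSH -1 : 2025 -1
POP     : 2025
PUSH 2  : 2025 2
SUB     : 2023
STORE 2 : (empty)
LOAD 2  : 2023
PUSH 8  : 2023 8
MOD     : 7
PUSH -2 : 7 -2
SUB     : 9
NEG     : -9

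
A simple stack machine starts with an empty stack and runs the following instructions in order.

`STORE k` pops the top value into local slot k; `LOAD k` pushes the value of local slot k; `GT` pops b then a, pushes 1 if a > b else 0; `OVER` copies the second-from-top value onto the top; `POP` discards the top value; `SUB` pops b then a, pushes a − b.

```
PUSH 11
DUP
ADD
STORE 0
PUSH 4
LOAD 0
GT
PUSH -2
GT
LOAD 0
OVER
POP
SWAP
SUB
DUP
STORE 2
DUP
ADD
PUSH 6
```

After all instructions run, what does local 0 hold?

22

PUSH 11 : 11
DUP     : 11 11
ADD     : 22
STORE 0 : (empty)
PUSH 4  : 4
LOAD 0  : 4 22
GT      : 0
PUSH -2 : 0 -2
GT      : 1
LOAD 0  : 1 22
OVER    : 1 22 1
POP     : 1 22
SWAP    : 22 1
SUB     : 21
DUP     : 21 21
STORE 2 : 21
DUP     : 21 21
ADD     : 42
PUSH 6  : 42 6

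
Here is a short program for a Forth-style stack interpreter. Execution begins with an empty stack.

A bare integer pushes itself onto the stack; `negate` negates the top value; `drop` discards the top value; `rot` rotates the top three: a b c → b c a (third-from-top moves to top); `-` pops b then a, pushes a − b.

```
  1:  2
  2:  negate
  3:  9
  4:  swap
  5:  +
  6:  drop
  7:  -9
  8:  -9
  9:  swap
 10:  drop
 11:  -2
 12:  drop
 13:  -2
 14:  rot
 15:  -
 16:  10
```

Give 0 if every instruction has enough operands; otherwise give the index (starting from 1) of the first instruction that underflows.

2       2
negate  -2
9       -2 9
swap    9 -2
+       7
drop    (empty)
-9      -9
-9      -9 -9
swap    -9 -9
drop    -9
-2      -9 -2
drop    -9
-2      -9 -2
rot  — needs 3 operands, stack has 2 → underflow

14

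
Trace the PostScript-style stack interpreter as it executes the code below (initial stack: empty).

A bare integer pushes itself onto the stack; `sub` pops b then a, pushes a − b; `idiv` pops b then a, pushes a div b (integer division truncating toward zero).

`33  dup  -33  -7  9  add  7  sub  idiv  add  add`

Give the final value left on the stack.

33   → 33
dup  → 33 33
-33  → 33 33 -33
-7   → 33 33 -33 -7
9    → 33 33 -33 -7 9
add  → 33 33 -33 2
7    → 33 33 -33 2 7
sub  → 33 33 -33 -5
idiv → 33 33 6
add  → 33 39
add  → 72

72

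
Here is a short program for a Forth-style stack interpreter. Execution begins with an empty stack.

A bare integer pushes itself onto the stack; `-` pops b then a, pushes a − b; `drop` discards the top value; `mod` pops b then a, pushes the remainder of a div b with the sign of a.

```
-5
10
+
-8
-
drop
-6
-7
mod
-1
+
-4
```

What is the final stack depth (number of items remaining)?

2

-5   → [-5]
10   → [-5, 10]
+    → [5]
-8   → [5, -8]
-    → [13]
drop → []
-6   → [-6]
-7   → [-6, -7]
mod  → [-6]
-1   → [-6, -1]
+    → [-7]
-4   → [-7, -4]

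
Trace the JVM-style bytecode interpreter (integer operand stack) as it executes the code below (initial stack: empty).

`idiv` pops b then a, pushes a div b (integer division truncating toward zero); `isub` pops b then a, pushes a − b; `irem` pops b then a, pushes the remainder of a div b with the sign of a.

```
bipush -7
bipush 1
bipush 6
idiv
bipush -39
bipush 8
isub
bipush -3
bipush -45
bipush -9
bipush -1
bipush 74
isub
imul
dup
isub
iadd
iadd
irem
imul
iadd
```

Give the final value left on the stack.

-7

bipush -7   [-7]
bipush 1    [-7, 1]
bipush 6    [-7, 1, 6]
idiv        [-7, 0]
bipush -39  [-7, 0, -39]
bipush 8    [-7, 0, -39, 8]
isub        [-7, 0, -47]
bipush -3   [-7, 0, -47, -3]
bipush -45  [-7, 0, -47, -3, -45]
bipush -9   [-7, 0, -47, -3, -45, -9]
bipush -1   [-7, 0, -47, -3, -45, -9, -1]
bipush 74   [-7, 0, -47, -3, -45, -9, -1, 74]
isub        [-7, 0, -47, -3, -45, -9, -75]
imul        [-7, 0, -47, -3, -45, 675]
dup         [-7, 0, -47, -3, -45, 675, 675]
isub        [-7, 0, -47, -3, -45, 0]
iadd        [-7, 0, -47, -3, -45]
iadd        [-7, 0, -47, -48]
irem        [-7, 0, -47]
imul        [-7, 0]
iadd        [-7]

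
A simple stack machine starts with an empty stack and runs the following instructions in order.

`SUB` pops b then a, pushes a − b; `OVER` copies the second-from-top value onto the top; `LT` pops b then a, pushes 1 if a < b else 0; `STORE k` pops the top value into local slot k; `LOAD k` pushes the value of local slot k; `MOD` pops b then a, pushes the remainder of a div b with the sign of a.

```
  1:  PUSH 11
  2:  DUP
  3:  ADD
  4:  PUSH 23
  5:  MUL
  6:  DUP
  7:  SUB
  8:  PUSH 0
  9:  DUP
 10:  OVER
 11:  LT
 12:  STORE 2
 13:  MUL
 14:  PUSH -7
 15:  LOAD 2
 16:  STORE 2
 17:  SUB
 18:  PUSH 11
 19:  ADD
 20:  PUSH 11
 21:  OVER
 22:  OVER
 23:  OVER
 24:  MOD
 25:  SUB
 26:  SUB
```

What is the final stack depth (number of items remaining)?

2

PUSH 11 → [11]
DUP     → [11, 11]
ADD     → [22]
PUSH 23 → [22, 23]
MUL     → [506]
DUP     → [506, 506]
SUB     → [0]
PUSH 0  → [0, 0]
DUP     → [0, 0, 0]
OVER    → [0, 0, 0, 0]
LT      → [0, 0, 0]
STORE 2 → [0, 0]
MUL     → [0]
PUSH -7 → [0, -7]
LOAD 2  → [0, -7, 0]
STORE 2 → [0, -7]
SUB     → [7]
PUSH 11 → [7, 11]
ADD     → [18]
PUSH 11 → [18, 11]
OVER    → [18, 11, 18]
OVER    → [18, 11, 18, 11]
OVER    → [18, 11, 18, 11, 18]
MOD     → [18, 11, 18, 11]
SUB     → [18, 11, 7]
SUB     → [18, 4]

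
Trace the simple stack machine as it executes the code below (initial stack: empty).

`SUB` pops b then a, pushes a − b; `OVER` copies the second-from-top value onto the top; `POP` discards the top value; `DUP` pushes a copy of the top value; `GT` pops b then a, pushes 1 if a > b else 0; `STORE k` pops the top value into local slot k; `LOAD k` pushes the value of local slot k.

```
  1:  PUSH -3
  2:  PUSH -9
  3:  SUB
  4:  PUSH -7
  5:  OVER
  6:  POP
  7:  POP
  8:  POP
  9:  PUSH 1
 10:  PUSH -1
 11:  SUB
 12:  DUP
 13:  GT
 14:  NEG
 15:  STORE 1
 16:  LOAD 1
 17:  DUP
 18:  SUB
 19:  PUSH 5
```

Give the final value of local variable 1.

0

PUSH -3 -> [-3]
PUSH -9 -> [-3, -9]
SUB     -> [6]
PUSH -7 -> [6, -7]
OVER    -> [6, -7, 6]
POP     -> [6, -7]
POP     -> [6]
POP     -> []
PUSH 1  -> [1]
PUSH -1 -> [1, -1]
SUB     -> [2]
DUP     -> [2, 2]
GT      -> [0]
NEG     -> [0]
STORE 1 -> []
LOAD 1  -> [0]
DUP     -> [0, 0]
SUB     -> [0]
PUSH 5  -> [0, 5]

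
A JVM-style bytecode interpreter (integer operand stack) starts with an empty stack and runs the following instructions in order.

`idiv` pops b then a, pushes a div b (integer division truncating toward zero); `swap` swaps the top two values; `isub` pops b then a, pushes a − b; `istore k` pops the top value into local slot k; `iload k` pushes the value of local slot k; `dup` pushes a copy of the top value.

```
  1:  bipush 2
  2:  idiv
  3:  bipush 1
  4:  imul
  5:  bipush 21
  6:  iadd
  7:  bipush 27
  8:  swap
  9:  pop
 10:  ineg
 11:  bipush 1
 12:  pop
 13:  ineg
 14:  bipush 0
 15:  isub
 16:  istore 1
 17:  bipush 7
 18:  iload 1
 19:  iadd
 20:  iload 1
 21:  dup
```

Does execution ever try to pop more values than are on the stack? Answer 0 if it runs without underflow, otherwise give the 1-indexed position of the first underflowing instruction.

bipush 2 -> [2]
idiv  — needs 2 operands, stack has 1 → underflow

2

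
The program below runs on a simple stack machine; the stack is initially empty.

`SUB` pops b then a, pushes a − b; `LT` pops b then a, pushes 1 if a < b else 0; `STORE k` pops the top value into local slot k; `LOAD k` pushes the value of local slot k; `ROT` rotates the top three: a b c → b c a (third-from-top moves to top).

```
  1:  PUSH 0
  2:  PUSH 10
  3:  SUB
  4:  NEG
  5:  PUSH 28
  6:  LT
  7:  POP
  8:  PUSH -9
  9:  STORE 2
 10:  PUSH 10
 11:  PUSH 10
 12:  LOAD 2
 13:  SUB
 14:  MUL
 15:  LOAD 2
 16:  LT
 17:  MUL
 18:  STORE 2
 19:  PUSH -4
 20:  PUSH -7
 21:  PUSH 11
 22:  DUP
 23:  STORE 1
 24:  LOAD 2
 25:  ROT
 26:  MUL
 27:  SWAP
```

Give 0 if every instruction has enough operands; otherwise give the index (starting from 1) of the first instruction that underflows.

PUSH 0  → 0
PUSH 10 → 0 10
SUB     → -10
NEG     → 10
PUSH 28 → 10 28
LT      → 1
POP     → (empty)
PUSH -9 → -9
STORE 2 → (empty)
PUSH 10 → 10
PUSH 10 → 10 10
LOAD 2  → 10 10 -9
SUB     → 10 19
MUL     → 190
LOAD 2  → 190 -9
LT      → 0
MUL  — needs 2 operands, stack has 1 → underflow

17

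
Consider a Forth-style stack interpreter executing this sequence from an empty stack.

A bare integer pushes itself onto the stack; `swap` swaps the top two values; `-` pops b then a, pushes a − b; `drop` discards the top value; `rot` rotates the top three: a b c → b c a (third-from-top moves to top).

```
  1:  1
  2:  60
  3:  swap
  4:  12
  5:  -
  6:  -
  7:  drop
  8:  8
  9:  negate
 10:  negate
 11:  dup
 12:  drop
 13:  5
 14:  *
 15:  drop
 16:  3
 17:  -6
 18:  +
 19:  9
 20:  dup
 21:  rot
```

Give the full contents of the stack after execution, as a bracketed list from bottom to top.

[9, 9, -3]

1       1
60      1 60
swap    60 1
12      60 1 12
-       60 -11
-       71
drop    (empty)
8       8
negate  -8
negate  8
dup     8 8
drop    8
5       8 5
*       40
drop    (empty)
3       3
-6      3 -6
+       -3
9       -3 9
dup     -3 9 9
rot     9 9 -3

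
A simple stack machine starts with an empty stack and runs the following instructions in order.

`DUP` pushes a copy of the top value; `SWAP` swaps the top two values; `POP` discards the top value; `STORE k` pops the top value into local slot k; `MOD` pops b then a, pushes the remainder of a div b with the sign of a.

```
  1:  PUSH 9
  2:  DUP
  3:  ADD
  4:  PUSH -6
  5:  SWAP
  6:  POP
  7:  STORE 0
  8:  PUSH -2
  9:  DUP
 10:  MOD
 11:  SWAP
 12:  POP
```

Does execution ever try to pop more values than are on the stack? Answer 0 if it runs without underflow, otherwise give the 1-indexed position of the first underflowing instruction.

11

PUSH 9  -> [9]
DUP     -> [9, 9]
ADD     -> [18]
PUSH -6 -> [18, -6]
SWAP    -> [-6, 18]
POP     -> [-6]
STORE 0 -> []
PUSH -2 -> [-2]
DUP     -> [-2, -2]
MOD     -> [0]
SWAP  — needs 2 operands, stack has 1 → underflow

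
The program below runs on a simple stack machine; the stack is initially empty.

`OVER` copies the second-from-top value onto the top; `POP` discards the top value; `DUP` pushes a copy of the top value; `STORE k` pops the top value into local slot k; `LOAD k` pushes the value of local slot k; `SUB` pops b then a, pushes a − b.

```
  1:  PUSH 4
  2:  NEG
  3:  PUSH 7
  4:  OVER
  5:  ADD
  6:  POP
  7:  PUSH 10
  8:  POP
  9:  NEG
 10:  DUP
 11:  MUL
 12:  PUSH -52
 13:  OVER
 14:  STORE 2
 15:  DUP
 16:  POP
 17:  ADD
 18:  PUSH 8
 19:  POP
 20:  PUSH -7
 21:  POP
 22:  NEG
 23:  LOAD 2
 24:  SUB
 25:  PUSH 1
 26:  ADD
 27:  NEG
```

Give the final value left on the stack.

-21

PUSH 4   -> [4]
NEG      -> [-4]
PUSH 7   -> [-4, 7]
OVER     -> [-4, 7, -4]
ADD      -> [-4, 3]
POP      -> [-4]
PUSH 10  -> [-4, 10]
POP      -> [-4]
NEG      -> [4]
DUP      -> [4, 4]
MUL      -> [16]
PUSH -52 -> [16, -52]
OVER     -> [16, -52, 16]
STORE 2  -> [16, -52]
DUP      -> [16, -52, -52]
POP      -> [16, -52]
ADD      -> [-36]
PUSH 8   -> [-36, 8]
POP      -> [-36]
PUSH -7  -> [-36, -7]
POP      -> [-36]
NEG      -> [36]
LOAD 2   -> [36, 16]
SUB      -> [20]
PUSH 1   -> [20, 1]
ADD      -> [21]
NEG      -> [-21]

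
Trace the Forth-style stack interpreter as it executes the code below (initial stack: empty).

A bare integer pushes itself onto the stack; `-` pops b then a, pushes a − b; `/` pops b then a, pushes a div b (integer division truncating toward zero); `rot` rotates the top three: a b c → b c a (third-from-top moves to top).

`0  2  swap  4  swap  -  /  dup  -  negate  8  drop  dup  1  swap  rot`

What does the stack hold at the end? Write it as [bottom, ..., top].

[1, 0, 0]

0      -> 0
2      -> 0 2
swap   -> 2 0
4      -> 2 0 4
swap   -> 2 4 0
-      -> 2 4
/      -> 0
dup    -> 0 0
-      -> 0
negate -> 0
8      -> 0 8
drop   -> 0
dup    -> 0 0
1      -> 0 0 1
swap   -> 0 1 0
rot    -> 1 0 0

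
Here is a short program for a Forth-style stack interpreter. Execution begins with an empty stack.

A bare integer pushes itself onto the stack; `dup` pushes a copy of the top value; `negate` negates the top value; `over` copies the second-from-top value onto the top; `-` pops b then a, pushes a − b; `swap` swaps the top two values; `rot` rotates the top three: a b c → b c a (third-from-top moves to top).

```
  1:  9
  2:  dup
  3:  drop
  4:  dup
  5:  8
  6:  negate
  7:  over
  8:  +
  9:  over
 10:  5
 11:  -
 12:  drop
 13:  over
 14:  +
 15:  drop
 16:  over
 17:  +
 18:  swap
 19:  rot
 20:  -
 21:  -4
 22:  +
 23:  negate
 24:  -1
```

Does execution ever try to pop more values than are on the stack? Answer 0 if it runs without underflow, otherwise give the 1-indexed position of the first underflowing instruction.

9      : 9
dup    : 9 9
drop   : 9
dup    : 9 9
8      : 9 9 8
negate : 9 9 -8
over   : 9 9 -8 9
+      : 9 9 1
over   : 9 9 1 9
5      : 9 9 1 9 5
-      : 9 9 1 4
drop   : 9 9 1
over   : 9 9 1 9
+      : 9 9 10
drop   : 9 9
over   : 9 9 9
+      : 9 18
swap   : 18 9
rot  — needs 3 operands, stack has 2 → underflow

19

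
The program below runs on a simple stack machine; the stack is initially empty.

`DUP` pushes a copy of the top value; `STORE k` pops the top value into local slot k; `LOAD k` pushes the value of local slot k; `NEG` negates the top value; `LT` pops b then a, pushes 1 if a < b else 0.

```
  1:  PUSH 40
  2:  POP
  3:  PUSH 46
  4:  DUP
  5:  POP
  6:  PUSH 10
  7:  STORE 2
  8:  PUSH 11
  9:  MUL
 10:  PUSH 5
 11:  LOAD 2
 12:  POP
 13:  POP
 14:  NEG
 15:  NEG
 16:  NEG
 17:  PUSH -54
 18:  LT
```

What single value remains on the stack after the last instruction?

PUSH 40   40
POP       (empty)
PUSH 46   46
DUP       46 46
POP       46
PUSH 10   46 10
STORE 2   46
PUSH 11   46 11
MUL       506
PUSH 5    506 5
LOAD 2    506 5 10
POP       506 5
POP       506
NEG       -506
NEG       506
NEG       -506
PUSH -54  -506 -54
LT        1

1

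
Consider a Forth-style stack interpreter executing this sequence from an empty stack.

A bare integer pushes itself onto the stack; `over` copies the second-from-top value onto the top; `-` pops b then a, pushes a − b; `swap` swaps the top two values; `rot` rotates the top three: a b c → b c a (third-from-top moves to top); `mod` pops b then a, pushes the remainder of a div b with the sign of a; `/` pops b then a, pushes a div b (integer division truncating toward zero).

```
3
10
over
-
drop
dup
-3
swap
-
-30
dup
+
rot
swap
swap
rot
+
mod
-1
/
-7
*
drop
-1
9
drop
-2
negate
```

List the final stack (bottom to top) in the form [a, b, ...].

3      : 3
10     : 3 10
over   : 3 10 3
-      : 3 7
drop   : 3
dup    : 3 3
-3     : 3 3 -3
swap   : 3 -3 3
-      : 3 -6
-30    : 3 -6 -30
dup    : 3 -6 -30 -30
+      : 3 -6 -60
rot    : -6 -60 3
swap   : -6 3 -60
swap   : -6 -60 3
rot    : -60 3 -6
+      : -60 -3
mod    : 0
-1     : 0 -1
/      : 0
-7     : 0 -7
*      : 0
drop   : (empty)
-1     : -1
9      : -1 9
drop   : -1
-2     : -1 -2
negate : -1 2

[-1, 2]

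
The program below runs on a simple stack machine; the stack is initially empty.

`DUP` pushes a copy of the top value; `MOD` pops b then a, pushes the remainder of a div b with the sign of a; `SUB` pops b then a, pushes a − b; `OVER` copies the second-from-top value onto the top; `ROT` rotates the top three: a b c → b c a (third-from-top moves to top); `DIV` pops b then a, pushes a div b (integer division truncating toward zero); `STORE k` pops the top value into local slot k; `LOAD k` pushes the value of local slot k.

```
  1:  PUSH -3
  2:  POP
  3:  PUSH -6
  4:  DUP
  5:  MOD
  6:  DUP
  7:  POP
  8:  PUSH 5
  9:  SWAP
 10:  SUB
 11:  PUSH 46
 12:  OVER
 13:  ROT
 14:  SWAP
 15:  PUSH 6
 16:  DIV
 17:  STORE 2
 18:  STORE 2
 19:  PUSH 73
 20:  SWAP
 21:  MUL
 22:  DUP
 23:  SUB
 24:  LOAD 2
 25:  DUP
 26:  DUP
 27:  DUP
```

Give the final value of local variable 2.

PUSH -3 → -3
POP     → (empty)
PUSH -6 → -6
DUP     → -6 -6
MOD     → 0
DUP     → 0 0
POP     → 0
PUSH 5  → 0 5
SWAP    → 5 0
SUB     → 5
PUSH 46 → 5 46
OVER    → 5 46 5
ROT     → 46 5 5
SWAP    → 46 5 5
PUSH 6  → 46 5 5 6
DIV     → 46 5 0
STORE 2 → 46 5
STORE 2 → 46
PUSH 73 → 46 73
SWAP    → 73 46
MUL     → 3358
DUP     → 3358 3358
SUB     → 0
LOAD 2  → 0 5
DUP     → 0 5 5
DUP     → 0 5 5 5
DUP     → 0 5 5 5 5

5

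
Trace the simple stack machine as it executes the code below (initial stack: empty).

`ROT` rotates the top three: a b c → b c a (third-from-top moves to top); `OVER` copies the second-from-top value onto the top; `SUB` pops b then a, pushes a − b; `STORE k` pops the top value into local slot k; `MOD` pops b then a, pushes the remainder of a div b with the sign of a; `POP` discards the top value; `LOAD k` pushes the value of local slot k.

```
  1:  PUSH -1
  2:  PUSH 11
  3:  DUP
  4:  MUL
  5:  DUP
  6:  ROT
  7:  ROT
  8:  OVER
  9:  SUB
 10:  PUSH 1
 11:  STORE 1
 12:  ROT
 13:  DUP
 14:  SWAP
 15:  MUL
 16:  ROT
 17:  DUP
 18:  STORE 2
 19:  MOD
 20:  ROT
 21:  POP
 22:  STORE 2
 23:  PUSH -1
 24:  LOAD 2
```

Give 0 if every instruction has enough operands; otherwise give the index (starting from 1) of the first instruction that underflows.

20

PUSH -1 → [-1]
PUSH 11 → [-1, 11]
DUP     → [-1, 11, 11]
MUL     → [-1, 121]
DUP     → [-1, 121, 121]
ROT     → [121, 121, -1]
ROT     → [121, -1, 121]
OVER    → [121, -1, 121, -1]
SUB     → [121, -1, 122]
PUSH 1  → [121, -1, 122, 1]
STORE 1 → [121, -1, 122]
ROT     → [-1, 122, 121]
DUP     → [-1, 122, 121, 121]
SWAP    → [-1, 122, 121, 121]
MUL     → [-1, 122, 14641]
ROT     → [122, 14641, -1]
DUP     → [122, 14641, -1, -1]
STORE 2 → [122, 14641, -1]
MOD     → [122, 0]
ROT  — needs 3 operands, stack has 2 → underflow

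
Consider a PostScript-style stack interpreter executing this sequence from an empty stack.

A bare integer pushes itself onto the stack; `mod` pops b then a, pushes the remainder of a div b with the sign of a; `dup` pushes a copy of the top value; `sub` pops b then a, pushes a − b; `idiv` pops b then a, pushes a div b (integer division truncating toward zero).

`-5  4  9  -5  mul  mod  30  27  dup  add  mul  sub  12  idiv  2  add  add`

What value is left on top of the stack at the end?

-137

-5   : -5
4    : -5 4
9    : -5 4 9
-5   : -5 4 9 -5
mul  : -5 4 -45
mod  : -5 4
30   : -5 4 30
27   : -5 4 30 27
dup  : -5 4 30 27 27
add  : -5 4 30 54
mul  : -5 4 1620
sub  : -5 -1616
12   : -5 -1616 12
idiv : -5 -134
2    : -5 -134 2
add  : -5 -132
add  : -137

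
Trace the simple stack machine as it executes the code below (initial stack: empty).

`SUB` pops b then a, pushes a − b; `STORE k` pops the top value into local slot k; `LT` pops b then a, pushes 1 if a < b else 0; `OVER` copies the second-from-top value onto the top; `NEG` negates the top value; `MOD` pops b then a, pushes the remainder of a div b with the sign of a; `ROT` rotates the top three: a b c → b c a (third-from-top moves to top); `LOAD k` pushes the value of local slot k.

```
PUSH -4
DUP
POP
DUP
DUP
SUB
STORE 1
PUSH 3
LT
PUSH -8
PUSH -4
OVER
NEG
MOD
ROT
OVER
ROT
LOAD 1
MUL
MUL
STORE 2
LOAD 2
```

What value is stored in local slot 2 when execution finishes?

PUSH -4 → [-4]
DUP     → [-4, -4]
POP     → [-4]
DUP     → [-4, -4]
DUP     → [-4, -4, -4]
SUB     → [-4, 0]
STORE 1 → [-4]
PUSH 3  → [-4, 3]
LT      → [1]
PUSH -8 → [1, -8]
PUSH -4 → [1, -8, -4]
OVER    → [1, -8, -4, -8]
NEG     → [1, -8, -4, 8]
MOD     → [1, -8, -4]
ROT     → [-8, -4, 1]
OVER    → [-8, -4, 1, -4]
ROT     → [-8, 1, -4, -4]
LOAD 1  → [-8, 1, -4, -4, 0]
MUL     → [-8, 1, -4, 0]
MUL     → [-8, 1, 0]
STORE 2 → [-8, 1]
LOAD 2  → [-8, 1, 0]

0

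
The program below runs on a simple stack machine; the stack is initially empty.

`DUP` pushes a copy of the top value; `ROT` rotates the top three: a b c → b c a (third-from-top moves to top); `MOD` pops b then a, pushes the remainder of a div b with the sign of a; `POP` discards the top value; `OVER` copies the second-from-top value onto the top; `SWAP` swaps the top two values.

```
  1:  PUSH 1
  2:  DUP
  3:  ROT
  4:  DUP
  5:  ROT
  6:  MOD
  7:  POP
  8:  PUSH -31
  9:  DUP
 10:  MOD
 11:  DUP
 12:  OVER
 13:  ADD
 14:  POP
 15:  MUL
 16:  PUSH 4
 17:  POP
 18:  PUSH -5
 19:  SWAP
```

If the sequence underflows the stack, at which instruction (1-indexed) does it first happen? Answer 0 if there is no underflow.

3

PUSH 1 -> 1
DUP    -> 1 1
ROT  — needs 3 operands, stack has 2 → underflow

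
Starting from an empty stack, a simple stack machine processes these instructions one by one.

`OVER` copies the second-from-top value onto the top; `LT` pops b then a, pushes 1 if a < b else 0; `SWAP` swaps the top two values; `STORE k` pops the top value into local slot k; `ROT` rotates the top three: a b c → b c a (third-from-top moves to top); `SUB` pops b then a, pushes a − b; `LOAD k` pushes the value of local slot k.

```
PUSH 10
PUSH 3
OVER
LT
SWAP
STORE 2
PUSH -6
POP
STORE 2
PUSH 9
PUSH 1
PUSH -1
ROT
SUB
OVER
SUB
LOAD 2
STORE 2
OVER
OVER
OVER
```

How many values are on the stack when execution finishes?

5

PUSH 10 → [10]
PUSH 3  → [10, 3]
OVER    → [10, 3, 10]
LT      → [10, 1]
SWAP    → [1, 10]
STORE 2 → [1]
PUSH -6 → [1, -6]
POP     → [1]
STORE 2 → []
PUSH 9  → [9]
PUSH 1  → [9, 1]
PUSH -1 → [9, 1, -1]
ROT     → [1, -1, 9]
SUB     → [1, -10]
OVER    → [1, -10, 1]
SUB     → [1, -11]
LOAD 2  → [1, -11, 1]
STORE 2 → [1, -11]
OVER    → [1, -11, 1]
OVER    → [1, -11, 1, -11]
OVER    → [1, -11, 1, -11, 1]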